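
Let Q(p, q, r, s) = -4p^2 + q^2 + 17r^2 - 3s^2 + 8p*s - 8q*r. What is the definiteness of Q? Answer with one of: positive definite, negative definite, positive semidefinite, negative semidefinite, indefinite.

The associated matrix is A = [[-4, 0, 0, 4], [0, 1, -4, 0], [0, -4, 17, 0], [4, 0, 0, -3]].
An LDLᵀ factorisation of A has diagonal entries -4, 1, 1, 1.
Counting signs: 3 positive, 1 negative.
Hence Q is indefinite.

indefinite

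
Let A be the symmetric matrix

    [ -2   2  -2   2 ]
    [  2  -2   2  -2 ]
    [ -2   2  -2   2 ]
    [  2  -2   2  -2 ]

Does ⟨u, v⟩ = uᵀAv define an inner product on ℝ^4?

no

Row-reducing A symmetrically gives the diagonal entries -2, 0, 0, 0.
So there are 1 negative, 3 zero pivots.
Hence Q is negative semidefinite.
⟨·,·⟩ is an inner product exactly when A is positive definite.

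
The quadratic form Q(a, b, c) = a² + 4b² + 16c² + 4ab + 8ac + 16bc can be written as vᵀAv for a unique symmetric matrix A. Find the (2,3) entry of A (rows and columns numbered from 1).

The coefficient of b·c in Q is 16. For a symmetric A this equals A[2,3] + A[3,2] = 2·A[2,3].
So A[2,3] = 16/2 = 8.

8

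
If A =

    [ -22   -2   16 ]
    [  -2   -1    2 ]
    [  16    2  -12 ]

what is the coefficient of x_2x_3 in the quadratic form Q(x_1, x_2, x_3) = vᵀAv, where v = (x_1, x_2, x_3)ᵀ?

4

The coefficient of x_2x_3 is A[2,3] + A[3,2] = 2·2 = 4.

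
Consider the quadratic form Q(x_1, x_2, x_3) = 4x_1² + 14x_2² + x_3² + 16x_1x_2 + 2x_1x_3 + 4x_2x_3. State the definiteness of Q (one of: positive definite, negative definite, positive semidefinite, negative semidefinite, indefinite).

indefinite

The symmetric matrix is A = [[4, 8, 1], [8, 14, 2], [1, 2, 1]].
Symmetric row and column elimination reduces A to a congruent diagonal form with pivots 4, -2, 3/4.
That gives 2 positive, 1 negative pivots.
Hence Q is indefinite.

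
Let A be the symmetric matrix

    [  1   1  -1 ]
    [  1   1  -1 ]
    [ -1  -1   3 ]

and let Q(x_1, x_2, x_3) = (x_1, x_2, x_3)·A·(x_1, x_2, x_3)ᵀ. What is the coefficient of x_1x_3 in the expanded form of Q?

-2

The coefficient of x_1x_3 is A[1,3] + A[3,1] = 2·(-1) = -2.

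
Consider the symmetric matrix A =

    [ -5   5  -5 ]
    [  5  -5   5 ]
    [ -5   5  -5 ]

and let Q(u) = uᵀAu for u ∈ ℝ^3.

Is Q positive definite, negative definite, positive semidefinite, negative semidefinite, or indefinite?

negative semidefinite

Row-reducing A symmetrically gives the diagonal entries -5, 0, 0.
So there are 1 negative, 2 zero pivots.
Hence Q is negative semidefinite.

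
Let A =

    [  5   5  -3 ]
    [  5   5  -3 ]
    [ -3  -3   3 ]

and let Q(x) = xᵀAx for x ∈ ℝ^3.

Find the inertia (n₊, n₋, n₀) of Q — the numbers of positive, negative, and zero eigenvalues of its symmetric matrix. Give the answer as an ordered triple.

Row-reducing A symmetrically gives the diagonal entries 5, 0, 6/5.
That gives 2 positive, 1 zero pivots.

(2, 0, 1)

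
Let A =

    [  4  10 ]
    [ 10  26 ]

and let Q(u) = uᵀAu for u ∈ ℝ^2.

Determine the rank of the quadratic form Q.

Congruent diagonalization of A (simultaneous row and column reduction) yields pivots 4, 1.
Counting signs: 2 positive.
The rank is the number of nonzero pivots: 2.

2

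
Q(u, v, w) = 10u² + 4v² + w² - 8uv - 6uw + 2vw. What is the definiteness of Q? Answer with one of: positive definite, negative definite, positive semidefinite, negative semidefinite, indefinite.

Write A = [[10, -4, -3], [-4, 4, 1], [-3, 1, 1]].
An LDLᵀ factorisation of A has diagonal entries 10, 12/5, 1/12.
Counting signs: 3 positive.
Hence Q is positive definite.

positive definite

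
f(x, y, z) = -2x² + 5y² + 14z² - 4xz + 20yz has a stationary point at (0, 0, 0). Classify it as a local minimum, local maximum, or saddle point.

saddle point

The Hessian at the origin is H = [[-4, 0, -4], [0, 10, 20], [-4, 20, 28]].
Applying the same elementary operations to the rows and columns of H produces a congruent diagonal matrix with entries -4, 10, -8.
So there are 1 positive, 2 negative pivots.
H is indefinite, so the origin is a saddle point.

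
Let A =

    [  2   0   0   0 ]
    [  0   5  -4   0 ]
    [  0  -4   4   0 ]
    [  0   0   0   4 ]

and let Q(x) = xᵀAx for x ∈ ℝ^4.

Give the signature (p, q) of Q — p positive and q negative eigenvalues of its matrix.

Symmetric row and column elimination reduces A to a congruent diagonal form with pivots 2, 5, 4/5, 4.
Counting signs: 4 positive.

(4, 0)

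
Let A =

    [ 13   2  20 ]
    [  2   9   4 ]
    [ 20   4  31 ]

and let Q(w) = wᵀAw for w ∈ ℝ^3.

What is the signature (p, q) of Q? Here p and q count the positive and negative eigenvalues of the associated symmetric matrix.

(3, 0)

An LDLᵀ factorisation of A has diagonal entries 13, 113/13, 15/113.
Counting signs: 3 positive.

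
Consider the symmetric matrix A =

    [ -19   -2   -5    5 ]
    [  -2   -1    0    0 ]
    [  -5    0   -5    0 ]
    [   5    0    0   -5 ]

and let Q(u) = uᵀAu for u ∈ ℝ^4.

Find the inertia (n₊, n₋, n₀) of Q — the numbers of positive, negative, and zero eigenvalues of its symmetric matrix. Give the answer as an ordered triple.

Applying the same elementary operations to the rows and columns of A produces a congruent diagonal matrix with entries -19, -15/19, -10/3, -5/2.
Counting signs: 4 negative.

(0, 4, 0)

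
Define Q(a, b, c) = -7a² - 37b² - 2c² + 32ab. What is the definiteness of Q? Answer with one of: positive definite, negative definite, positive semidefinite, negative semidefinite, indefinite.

negative definite

The symmetric matrix of Q is A = [[-7, 16, 0], [16, -37, 0], [0, 0, -2]].
Leading principal minors: Δ_1 = -7, Δ_2 = 3, Δ_3 = -6.
The signs alternate starting with Δ_1 < 0, so by Sylvester's criterion Q is negative definite.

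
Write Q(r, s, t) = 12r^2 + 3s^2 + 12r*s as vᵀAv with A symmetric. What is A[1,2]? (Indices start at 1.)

6

The coefficient of r·s in Q is 12. For a symmetric A this equals A[1,2] + A[2,1] = 2·A[1,2].
So A[1,2] = 12/2 = 6.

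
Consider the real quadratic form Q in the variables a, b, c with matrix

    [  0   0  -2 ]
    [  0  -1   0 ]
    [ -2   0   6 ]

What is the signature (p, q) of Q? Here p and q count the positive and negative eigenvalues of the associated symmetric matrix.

(1, 2)

By Sylvester's law of inertia any congruent diagonalization of A has 1 positive, 2 negative and 0 zero entries.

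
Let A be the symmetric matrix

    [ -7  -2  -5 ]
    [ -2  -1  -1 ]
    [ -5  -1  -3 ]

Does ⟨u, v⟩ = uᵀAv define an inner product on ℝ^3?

no

Applying the same elementary operations to the rows and columns of A produces a congruent diagonal matrix with entries -7, -3/7, 1.
Counting signs: 1 positive, 2 negative.
Hence Q is indefinite.
⟨·,·⟩ is an inner product exactly when A is positive definite.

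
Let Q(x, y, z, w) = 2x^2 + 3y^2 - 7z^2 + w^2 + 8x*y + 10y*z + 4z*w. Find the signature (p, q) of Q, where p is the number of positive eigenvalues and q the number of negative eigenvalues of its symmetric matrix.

(2, 2)

The symmetric matrix is A = [[2, 4, 0, 0], [4, 3, 5, 0], [0, 5, -7, 2], [0, 0, 2, 1]].
Congruent diagonalization of A (simultaneous row and column reduction) yields pivots 2, -5, -2, 3.
That gives 2 positive, 2 negative pivots.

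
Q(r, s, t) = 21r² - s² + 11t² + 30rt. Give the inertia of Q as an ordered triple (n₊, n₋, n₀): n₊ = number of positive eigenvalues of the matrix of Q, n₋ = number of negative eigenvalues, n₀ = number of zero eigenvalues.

Write A = [[21, 0, 15], [0, -1, 0], [15, 0, 11]].
Symmetric row and column elimination reduces A to a congruent diagonal form with pivots 21, -1, 2/7.
That gives 2 positive, 1 negative pivots.

(2, 1, 0)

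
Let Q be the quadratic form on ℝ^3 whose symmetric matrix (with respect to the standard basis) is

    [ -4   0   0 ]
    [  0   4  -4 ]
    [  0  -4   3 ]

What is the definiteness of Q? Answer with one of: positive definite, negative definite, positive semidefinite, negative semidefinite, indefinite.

indefinite

Applying the same elementary operations to the rows and columns of A produces a congruent diagonal matrix with entries -4, 4, -1.
Counting signs: 1 positive, 2 negative.
Hence Q is indefinite.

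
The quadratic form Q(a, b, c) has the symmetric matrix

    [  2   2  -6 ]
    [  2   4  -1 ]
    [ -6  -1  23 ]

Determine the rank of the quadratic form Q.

3

Congruent diagonalization of A (simultaneous row and column reduction) yields pivots 2, 2, -15/2.
So there are 2 positive, 1 negative pivots.
The rank is the number of nonzero pivots: 3.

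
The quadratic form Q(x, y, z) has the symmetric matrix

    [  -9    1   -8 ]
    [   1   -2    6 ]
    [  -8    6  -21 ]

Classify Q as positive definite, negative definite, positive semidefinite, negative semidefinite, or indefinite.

negative definite

Leading principal minors: Δ_1 = -9, Δ_2 = 17, Δ_3 = -1.
The signs alternate starting with Δ_1 < 0, so by Sylvester's criterion Q is negative definite.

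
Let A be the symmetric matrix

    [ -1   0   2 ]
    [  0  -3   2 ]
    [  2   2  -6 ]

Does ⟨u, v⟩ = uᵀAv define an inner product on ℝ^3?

Leading principal minors: Δ_1 = -1, Δ_2 = 3, Δ_3 = -2.
The signs alternate starting with Δ_1 < 0, so by Sylvester's criterion Q is negative definite.
⟨·,·⟩ is an inner product exactly when A is positive definite.

no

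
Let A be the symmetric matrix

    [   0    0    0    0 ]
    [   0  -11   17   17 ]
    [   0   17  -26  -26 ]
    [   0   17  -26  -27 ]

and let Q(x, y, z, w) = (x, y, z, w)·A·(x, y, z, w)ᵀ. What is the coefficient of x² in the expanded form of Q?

0

The coefficient of x² is the diagonal entry A[1,1] = 0.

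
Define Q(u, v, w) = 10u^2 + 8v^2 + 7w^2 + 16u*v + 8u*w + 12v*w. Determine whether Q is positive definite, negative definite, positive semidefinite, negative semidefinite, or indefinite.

positive definite

The symmetric matrix is A = [[10, 8, 4], [8, 8, 6], [4, 6, 7]].
Row-reducing A symmetrically gives the diagonal entries 10, 8/5, 1/2.
Counting signs: 3 positive.
Hence Q is positive definite.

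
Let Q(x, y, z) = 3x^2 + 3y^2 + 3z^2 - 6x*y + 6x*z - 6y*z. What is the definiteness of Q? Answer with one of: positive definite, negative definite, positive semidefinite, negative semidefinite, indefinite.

positive semidefinite

The symmetric matrix is A = [[3, -3, 3], [-3, 3, -3], [3, -3, 3]].
Symmetric row and column elimination reduces A to a congruent diagonal form with pivots 3, 0, 0.
That gives 1 positive, 2 zero pivots.
Hence Q is positive semidefinite.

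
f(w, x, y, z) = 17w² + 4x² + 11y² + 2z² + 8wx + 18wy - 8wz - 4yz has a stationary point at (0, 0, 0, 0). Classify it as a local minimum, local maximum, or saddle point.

local minimum

The Hessian at the origin is H = [[34, 8, 18, -8], [8, 8, 0, 0], [18, 0, 22, -4], [-8, 0, -4, 4]].
Symmetric row and column elimination reduces H to a congruent diagonal form with pivots 34, 104/17, 124/13, 40/31.
Counting signs: 4 positive.
H is positive definite, so the origin is a strict local minimum.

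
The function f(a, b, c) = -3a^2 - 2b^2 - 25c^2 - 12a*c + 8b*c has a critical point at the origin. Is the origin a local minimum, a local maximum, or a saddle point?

The Hessian at the origin is H = [[-6, 0, -12], [0, -4, 8], [-12, 8, -50]].
Applying the same elementary operations to the rows and columns of H produces a congruent diagonal matrix with entries -6, -4, -10.
So there are 3 negative pivots.
H is negative definite, so the origin is a strict local maximum.

local maximum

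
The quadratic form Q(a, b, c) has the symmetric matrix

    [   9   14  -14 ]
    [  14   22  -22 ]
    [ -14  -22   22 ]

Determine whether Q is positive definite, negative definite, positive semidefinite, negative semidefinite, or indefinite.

Congruent diagonalization of A (simultaneous row and column reduction) yields pivots 9, 2/9, 0.
Counting signs: 2 positive, 1 zero.
Hence Q is positive semidefinite.

positive semidefinite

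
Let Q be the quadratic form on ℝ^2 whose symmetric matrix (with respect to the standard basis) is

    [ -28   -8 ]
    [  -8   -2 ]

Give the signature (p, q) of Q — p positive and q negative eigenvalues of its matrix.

Symmetric row and column elimination reduces A to a congruent diagonal form with pivots -28, 2/7.
Counting signs: 1 positive, 1 negative.

(1, 1)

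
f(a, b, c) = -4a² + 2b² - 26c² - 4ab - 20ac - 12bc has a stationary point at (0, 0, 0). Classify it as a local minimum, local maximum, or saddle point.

The Hessian at the origin is H = [[-8, -4, -20], [-4, 4, -12], [-20, -12, -52]].
Symmetric row and column elimination reduces H to a congruent diagonal form with pivots -8, 6, -8/3.
So there are 1 positive, 2 negative pivots.
H is indefinite, so the origin is a saddle point.

saddle point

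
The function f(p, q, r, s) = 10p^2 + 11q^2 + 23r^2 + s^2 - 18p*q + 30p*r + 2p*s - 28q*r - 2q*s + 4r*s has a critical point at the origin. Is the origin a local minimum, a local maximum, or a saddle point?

local minimum

The Hessian at the origin is H = [[20, -18, 30, 2], [-18, 22, -28, -2], [30, -28, 46, 4], [2, -2, 4, 2]].
Applying the same elementary operations to the rows and columns of H produces a congruent diagonal matrix with entries 20, 29/5, 24/29, 2/3.
So there are 4 positive pivots.
H is positive definite, so the origin is a strict local minimum.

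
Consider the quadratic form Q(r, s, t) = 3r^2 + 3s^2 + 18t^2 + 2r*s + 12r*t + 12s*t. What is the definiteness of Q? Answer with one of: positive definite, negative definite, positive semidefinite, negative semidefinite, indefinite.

The associated matrix is A = [[3, 1, 6], [1, 3, 6], [6, 6, 18]].
Symmetric row and column elimination reduces A to a congruent diagonal form with pivots 3, 8/3, 0.
That gives 2 positive, 1 zero pivots.
Hence Q is positive semidefinite.

positive semidefinite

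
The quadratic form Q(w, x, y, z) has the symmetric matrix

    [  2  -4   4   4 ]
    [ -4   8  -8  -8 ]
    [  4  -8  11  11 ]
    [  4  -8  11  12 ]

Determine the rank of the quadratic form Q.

Row-reducing A symmetrically gives the diagonal entries 2, 0, 3, 1.
That gives 3 positive, 1 zero pivots.
The rank is the number of nonzero pivots: 3.

3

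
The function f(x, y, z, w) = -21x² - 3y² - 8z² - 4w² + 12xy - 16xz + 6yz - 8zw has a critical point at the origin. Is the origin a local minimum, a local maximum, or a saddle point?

local maximum

The Hessian at the origin is H = [[-42, 12, -16, 0], [12, -6, 6, 0], [-16, 6, -16, -8], [0, 0, -8, -8]].
Applying the same elementary operations to the rows and columns of H produces a congruent diagonal matrix with entries -42, -18/7, -82/9, -40/41.
So there are 4 negative pivots.
H is negative definite, so the origin is a strict local maximum.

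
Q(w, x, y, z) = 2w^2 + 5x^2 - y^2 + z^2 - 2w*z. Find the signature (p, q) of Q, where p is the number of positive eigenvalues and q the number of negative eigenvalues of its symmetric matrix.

(3, 1)

The symmetric matrix is A = [[2, 0, 0, -1], [0, 5, 0, 0], [0, 0, -1, 0], [-1, 0, 0, 1]].
Applying the same elementary operations to the rows and columns of A produces a congruent diagonal matrix with entries 2, 5, -1, 1/2.
Counting signs: 3 positive, 1 negative.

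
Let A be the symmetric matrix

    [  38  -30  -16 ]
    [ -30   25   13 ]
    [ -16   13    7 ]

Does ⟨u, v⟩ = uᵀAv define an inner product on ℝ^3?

Leading principal minors: Δ_1 = 38, Δ_2 = 50, Δ_3 = 8.
All leading principal minors are positive, so by Sylvester's criterion Q is positive definite.
⟨·,·⟩ is an inner product exactly when A is positive definite.

yes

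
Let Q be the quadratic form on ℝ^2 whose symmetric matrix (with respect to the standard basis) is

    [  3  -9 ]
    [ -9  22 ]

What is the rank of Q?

An LDLᵀ factorisation of A has diagonal entries 3, -5.
So there are 1 positive, 1 negative pivots.
The rank is the number of nonzero pivots: 2.

2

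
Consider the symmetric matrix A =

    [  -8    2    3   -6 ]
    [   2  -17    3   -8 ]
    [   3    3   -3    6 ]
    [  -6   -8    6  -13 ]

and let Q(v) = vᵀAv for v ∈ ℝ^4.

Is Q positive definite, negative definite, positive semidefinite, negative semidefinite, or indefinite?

negative definite

Leading principal minors: Δ_1 = -8, Δ_2 = 132, Δ_3 = -135, Δ_4 = 75.
The signs alternate starting with Δ_1 < 0, so by Sylvester's criterion Q is negative definite.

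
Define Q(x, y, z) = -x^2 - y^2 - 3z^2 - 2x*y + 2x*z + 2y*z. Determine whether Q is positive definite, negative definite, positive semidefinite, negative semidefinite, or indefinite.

negative semidefinite

The symmetric matrix is A = [[-1, -1, 1], [-1, -1, 1], [1, 1, -3]].
Row-reducing A symmetrically gives the diagonal entries -1, 0, -2.
Counting signs: 2 negative, 1 zero.
Hence Q is negative semidefinite.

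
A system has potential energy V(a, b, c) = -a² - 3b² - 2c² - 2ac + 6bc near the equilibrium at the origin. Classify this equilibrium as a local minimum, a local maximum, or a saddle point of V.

The Hessian at the origin is H = [[-2, 0, -2], [0, -6, 6], [-2, 6, -4]].
An LDLᵀ factorisation of H has diagonal entries -2, -6, 4.
So there are 1 positive, 2 negative pivots.
H is indefinite, so the origin is a saddle point.

saddle point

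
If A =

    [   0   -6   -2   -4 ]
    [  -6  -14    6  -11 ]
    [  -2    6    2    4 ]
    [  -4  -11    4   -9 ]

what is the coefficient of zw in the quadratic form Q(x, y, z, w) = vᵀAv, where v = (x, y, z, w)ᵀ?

8

The coefficient of zw is A[3,4] + A[4,3] = 2·4 = 8.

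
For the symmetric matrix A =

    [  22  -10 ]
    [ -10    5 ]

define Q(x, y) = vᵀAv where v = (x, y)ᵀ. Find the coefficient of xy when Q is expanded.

-20

The coefficient of xy is A[1,2] + A[2,1] = 2·(-10) = -20.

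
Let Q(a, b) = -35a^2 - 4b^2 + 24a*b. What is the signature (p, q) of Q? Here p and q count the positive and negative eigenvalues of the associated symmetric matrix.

(1, 1)

The associated matrix is A = [[-35, 12], [12, -4]].
Congruent diagonalization of A (simultaneous row and column reduction) yields pivots -35, 4/35.
Counting signs: 1 positive, 1 negative.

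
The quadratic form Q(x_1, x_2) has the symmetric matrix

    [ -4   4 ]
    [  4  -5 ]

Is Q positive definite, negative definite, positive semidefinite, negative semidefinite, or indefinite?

For the 2×2 matrix [[-4, 4], [4, -5]]: det = -4·-5 − (4)² = 4, trace = -9.
det > 0 so both eigenvalues share the sign of the trace; trace = -9 < 0 ⇒ both negative.

negative definite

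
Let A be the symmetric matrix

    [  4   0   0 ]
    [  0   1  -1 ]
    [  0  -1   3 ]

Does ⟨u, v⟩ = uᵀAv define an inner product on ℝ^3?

yes

Applying the same elementary operations to the rows and columns of A produces a congruent diagonal matrix with entries 4, 1, 2.
So there are 3 positive pivots.
Hence Q is positive definite.
⟨·,·⟩ is an inner product exactly when A is positive definite.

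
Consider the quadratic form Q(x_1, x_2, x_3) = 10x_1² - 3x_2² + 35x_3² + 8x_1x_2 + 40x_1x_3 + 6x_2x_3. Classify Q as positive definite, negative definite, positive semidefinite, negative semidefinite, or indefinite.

indefinite

The symmetric matrix is A = [[10, 4, 20], [4, -3, 3], [20, 3, 35]].
Congruent diagonalization of A (simultaneous row and column reduction) yields pivots 10, -23/5, 10/23.
So there are 2 positive, 1 negative pivots.
Hence Q is indefinite.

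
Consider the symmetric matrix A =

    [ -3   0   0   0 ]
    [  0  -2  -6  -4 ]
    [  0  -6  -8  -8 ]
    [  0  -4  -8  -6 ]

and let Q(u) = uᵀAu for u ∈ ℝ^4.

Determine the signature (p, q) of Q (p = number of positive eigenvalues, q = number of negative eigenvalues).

(2, 2)

Row-reducing A symmetrically gives the diagonal entries -3, -2, 10, 2/5.
Counting signs: 2 positive, 2 negative.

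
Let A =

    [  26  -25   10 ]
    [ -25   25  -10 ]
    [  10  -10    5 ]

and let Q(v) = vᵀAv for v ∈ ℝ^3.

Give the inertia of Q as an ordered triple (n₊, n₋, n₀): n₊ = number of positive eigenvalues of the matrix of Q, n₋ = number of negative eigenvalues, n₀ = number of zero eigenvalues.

Symmetric row and column elimination reduces A to a congruent diagonal form with pivots 26, 25/26, 1.
So there are 3 positive pivots.

(3, 0, 0)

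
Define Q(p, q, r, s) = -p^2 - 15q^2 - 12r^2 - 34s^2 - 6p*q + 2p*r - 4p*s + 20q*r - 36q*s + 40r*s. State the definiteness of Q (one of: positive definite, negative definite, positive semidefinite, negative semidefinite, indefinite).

The symmetric matrix is A = [[-1, -3, 1, -2], [-3, -15, 10, -18], [1, 10, -12, 20], [-2, -18, 20, -34]].
An LDLᵀ factorisation of A has diagonal entries -1, -6, -17/6, -6/17.
So there are 4 negative pivots.
Hence Q is negative definite.

negative definite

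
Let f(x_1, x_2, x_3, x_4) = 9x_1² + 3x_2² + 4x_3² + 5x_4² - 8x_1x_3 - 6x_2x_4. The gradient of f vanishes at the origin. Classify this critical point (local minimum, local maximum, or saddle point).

The Hessian at the origin is H = [[18, 0, -8, 0], [0, 6, 0, -6], [-8, 0, 8, 0], [0, -6, 0, 10]].
Congruent diagonalization of H (simultaneous row and column reduction) yields pivots 18, 6, 40/9, 4.
So there are 4 positive pivots.
H is positive definite, so the origin is a strict local minimum.

local minimum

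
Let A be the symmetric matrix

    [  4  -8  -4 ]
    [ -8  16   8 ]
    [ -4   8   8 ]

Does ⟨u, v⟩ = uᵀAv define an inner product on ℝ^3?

no

Row-reducing A symmetrically gives the diagonal entries 4, 0, 4.
Counting signs: 2 positive, 1 zero.
Hence Q is positive semidefinite.
⟨·,·⟩ is an inner product exactly when A is positive definite.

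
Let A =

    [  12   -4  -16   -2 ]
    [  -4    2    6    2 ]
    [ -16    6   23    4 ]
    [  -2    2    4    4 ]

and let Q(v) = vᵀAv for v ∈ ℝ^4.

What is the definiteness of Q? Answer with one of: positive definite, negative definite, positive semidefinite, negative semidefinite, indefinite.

positive definite

Congruent diagonalization of A (simultaneous row and column reduction) yields pivots 12, 2/3, 1, 1.
So there are 4 positive pivots.
Hence Q is positive definite.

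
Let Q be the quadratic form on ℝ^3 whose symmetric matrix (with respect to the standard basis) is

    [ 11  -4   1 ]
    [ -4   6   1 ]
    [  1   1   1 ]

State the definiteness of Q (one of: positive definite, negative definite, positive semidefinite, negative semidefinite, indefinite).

positive definite

Symmetric row and column elimination reduces A to a congruent diagonal form with pivots 11, 50/11, 1/2.
That gives 3 positive pivots.
Hence Q is positive definite.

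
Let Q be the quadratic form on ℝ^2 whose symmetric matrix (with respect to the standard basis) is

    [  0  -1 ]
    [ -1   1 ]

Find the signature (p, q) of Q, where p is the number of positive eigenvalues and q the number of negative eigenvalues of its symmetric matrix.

(1, 1)

By Sylvester's law of inertia any congruent diagonalization of A has 1 positive, 1 negative and 0 zero entries.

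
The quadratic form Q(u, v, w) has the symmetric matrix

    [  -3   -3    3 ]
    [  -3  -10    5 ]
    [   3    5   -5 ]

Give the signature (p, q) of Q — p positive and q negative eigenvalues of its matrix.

(0, 3)

An LDLᵀ factorisation of A has diagonal entries -3, -7, -10/7.
Counting signs: 3 negative.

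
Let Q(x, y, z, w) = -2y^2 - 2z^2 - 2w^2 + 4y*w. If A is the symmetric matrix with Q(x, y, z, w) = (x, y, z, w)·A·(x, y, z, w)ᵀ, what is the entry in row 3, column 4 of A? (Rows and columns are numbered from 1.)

0

The coefficient of z·w in Q is 0. For a symmetric A this equals A[3,4] + A[4,3] = 2·A[3,4].
So A[3,4] = 0/2 = 0.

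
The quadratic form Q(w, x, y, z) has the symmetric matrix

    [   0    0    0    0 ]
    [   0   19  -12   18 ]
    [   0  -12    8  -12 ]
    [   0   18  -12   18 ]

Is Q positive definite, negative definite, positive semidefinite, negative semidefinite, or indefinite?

Row-reducing A symmetrically gives the diagonal entries 0, 19, 8/19, 0.
Counting signs: 2 positive, 2 zero.
Hence Q is positive semidefinite.

positive semidefinite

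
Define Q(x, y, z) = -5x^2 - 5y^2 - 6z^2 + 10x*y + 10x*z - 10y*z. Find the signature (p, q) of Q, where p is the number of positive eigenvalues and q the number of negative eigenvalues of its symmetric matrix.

(0, 2)

The associated matrix is A = [[-5, 5, 5], [5, -5, -5], [5, -5, -6]].
Row-reducing A symmetrically gives the diagonal entries -5, 0, -1.
Counting signs: 2 negative, 1 zero.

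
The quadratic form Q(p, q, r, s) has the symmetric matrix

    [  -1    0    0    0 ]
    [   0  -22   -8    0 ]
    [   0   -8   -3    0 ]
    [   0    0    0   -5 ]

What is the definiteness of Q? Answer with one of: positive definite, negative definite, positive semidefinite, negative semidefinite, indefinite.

negative definite

Leading principal minors: Δ_1 = -1, Δ_2 = 22, Δ_3 = -2, Δ_4 = 10.
The signs alternate starting with Δ_1 < 0, so by Sylvester's criterion Q is negative definite.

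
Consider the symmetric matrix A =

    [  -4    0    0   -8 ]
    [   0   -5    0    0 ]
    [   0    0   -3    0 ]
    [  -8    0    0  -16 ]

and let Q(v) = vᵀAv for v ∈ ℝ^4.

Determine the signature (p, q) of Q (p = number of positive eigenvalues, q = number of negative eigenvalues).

(0, 3)

Symmetric row and column elimination reduces A to a congruent diagonal form with pivots -4, -5, -3, 0.
That gives 3 negative, 1 zero pivots.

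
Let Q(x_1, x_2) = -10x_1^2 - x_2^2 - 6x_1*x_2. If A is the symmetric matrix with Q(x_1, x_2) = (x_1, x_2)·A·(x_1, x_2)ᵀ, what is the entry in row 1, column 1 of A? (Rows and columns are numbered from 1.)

-10

The coefficient of x_1^2 in Q is -10, and that is exactly A[1,1].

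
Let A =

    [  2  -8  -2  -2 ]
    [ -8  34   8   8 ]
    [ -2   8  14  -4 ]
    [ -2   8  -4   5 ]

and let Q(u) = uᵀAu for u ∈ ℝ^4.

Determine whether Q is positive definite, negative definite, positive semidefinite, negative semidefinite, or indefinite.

Symmetric row and column elimination reduces A to a congruent diagonal form with pivots 2, 2, 12, 0.
So there are 3 positive, 1 zero pivots.
Hence Q is positive semidefinite.

positive semidefinite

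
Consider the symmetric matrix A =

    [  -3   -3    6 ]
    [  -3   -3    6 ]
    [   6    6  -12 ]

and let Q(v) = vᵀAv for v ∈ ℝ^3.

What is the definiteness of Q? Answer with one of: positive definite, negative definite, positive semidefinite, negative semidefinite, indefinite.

Congruent diagonalization of A (simultaneous row and column reduction) yields pivots -3, 0, 0.
Counting signs: 1 negative, 2 zero.
Hence Q is negative semidefinite.

negative semidefinite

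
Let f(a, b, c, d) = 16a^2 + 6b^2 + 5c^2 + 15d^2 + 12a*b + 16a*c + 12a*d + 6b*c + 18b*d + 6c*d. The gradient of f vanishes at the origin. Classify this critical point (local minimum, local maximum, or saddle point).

local minimum

The Hessian at the origin is H = [[32, 12, 16, 12], [12, 12, 6, 18], [16, 6, 10, 6], [12, 18, 6, 30]].
Applying the same elementary operations to the rows and columns of H produces a congruent diagonal matrix with entries 32, 15/2, 2, 6/5.
That gives 4 positive pivots.
H is positive definite, so the origin is a strict local minimum.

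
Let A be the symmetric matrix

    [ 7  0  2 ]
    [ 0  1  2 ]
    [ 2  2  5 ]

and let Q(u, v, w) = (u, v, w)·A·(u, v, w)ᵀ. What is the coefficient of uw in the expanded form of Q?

The coefficient of uw is A[1,3] + A[3,1] = 2·2 = 4.

4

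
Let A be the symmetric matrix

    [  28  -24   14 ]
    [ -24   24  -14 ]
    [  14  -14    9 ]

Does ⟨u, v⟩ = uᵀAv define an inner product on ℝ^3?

Leading principal minors: Δ_1 = 28, Δ_2 = 96, Δ_3 = 80.
All leading principal minors are positive, so by Sylvester's criterion Q is positive definite.
⟨·,·⟩ is an inner product exactly when A is positive definite.

yes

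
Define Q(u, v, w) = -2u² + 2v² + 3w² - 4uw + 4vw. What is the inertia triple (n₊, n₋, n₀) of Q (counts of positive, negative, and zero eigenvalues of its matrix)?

(2, 1, 0)

Write A = [[-2, 0, -2], [0, 2, 2], [-2, 2, 3]].
Congruent diagonalization of A (simultaneous row and column reduction) yields pivots -2, 2, 3.
So there are 2 positive, 1 negative pivots.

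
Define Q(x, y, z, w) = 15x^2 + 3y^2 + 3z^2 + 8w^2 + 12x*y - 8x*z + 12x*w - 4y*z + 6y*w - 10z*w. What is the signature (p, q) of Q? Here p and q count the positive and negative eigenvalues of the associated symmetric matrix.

The symmetric matrix is A = [[15, 6, -4, 6], [6, 3, -2, 3], [-4, -2, 3, -5], [6, 3, -5, 8]].
Congruent diagonalization of A (simultaneous row and column reduction) yields pivots 15, 3/5, 5/3, -2/5.
So there are 3 positive, 1 negative pivots.

(3, 1)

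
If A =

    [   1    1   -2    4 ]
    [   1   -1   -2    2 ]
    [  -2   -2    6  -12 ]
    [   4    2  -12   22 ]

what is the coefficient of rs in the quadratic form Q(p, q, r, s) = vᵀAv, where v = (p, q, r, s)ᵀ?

The coefficient of rs is A[3,4] + A[4,3] = 2·(-12) = -24.

-24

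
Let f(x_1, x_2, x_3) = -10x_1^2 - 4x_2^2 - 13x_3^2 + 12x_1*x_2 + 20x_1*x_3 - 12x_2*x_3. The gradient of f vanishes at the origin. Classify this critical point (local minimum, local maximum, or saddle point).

local maximum

The Hessian at the origin is H = [[-20, 12, 20], [12, -8, -12], [20, -12, -26]].
Applying the same elementary operations to the rows and columns of H produces a congruent diagonal matrix with entries -20, -4/5, -6.
Counting signs: 3 negative.
H is negative definite, so the origin is a strict local maximum.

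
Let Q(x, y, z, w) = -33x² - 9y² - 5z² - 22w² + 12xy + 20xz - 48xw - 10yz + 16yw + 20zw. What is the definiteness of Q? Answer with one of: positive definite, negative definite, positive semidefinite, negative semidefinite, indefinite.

The associated matrix is A = [[-33, 6, 10, -24], [6, -9, -5, 8], [10, -5, -5, 10], [-24, 8, 10, -22]].
Applying the same elementary operations to the rows and columns of A produces a congruent diagonal matrix with entries -33, -87/11, -20/29, -5/9.
So there are 4 negative pivots.
Hence Q is negative definite.

negative definite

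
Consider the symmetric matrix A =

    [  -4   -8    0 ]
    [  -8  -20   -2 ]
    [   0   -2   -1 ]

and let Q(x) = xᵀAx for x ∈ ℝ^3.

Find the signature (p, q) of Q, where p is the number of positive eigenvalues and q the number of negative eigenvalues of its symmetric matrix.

(0, 2)

Row-reducing A symmetrically gives the diagonal entries -4, -4, 0.
That gives 2 negative, 1 zero pivots.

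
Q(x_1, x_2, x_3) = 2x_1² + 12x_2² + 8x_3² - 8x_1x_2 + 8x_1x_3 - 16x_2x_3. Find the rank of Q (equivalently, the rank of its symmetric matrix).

Write A = [[2, -4, 4], [-4, 12, -8], [4, -8, 8]].
Applying the same elementary operations to the rows and columns of A produces a congruent diagonal matrix with entries 2, 4, 0.
So there are 2 positive, 1 zero pivots.
The rank is the number of nonzero pivots: 2.

2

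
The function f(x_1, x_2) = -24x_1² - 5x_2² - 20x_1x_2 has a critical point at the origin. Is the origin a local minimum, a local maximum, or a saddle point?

local maximum

The Hessian at the origin is H = [[-48, -20], [-20, -10]].
det H = -48·-10 − (-20)² = 80 > 0 and H[1,1] = -48 < 0, so H is negative definite.
Therefore the origin is a local maximum.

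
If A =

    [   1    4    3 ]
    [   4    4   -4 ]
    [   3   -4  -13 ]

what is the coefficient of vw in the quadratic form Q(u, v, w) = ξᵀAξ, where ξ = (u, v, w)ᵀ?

-8

The coefficient of vw is A[2,3] + A[3,2] = 2·(-4) = -8.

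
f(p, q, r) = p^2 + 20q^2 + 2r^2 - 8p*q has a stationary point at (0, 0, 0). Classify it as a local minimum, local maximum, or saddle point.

The Hessian at the origin is H = [[2, -8, 0], [-8, 40, 0], [0, 0, 4]].
An LDLᵀ factorisation of H has diagonal entries 2, 8, 4.
So there are 3 positive pivots.
H is positive definite, so the origin is a strict local minimum.

local minimum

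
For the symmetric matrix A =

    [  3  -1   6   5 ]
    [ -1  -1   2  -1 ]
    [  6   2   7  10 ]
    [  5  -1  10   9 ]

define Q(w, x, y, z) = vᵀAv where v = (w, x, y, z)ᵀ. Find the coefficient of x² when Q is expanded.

The coefficient of x² is the diagonal entry A[2,2] = -1.

-1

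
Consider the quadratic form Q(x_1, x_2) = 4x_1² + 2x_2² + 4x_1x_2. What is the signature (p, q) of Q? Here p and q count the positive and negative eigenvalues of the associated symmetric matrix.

(2, 0)

The associated matrix is A = [[4, 2], [2, 2]].
Symmetric row and column elimination reduces A to a congruent diagonal form with pivots 4, 1.
That gives 2 positive pivots.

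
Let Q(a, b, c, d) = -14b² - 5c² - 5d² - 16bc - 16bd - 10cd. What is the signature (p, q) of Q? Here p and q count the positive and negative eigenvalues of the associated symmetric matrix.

The symmetric matrix is A = [[0, 0, 0, 0], [0, -14, -8, -8], [0, -8, -5, -5], [0, -8, -5, -5]].
Congruent diagonalization of A (simultaneous row and column reduction) yields pivots 0, -14, -3/7, 0.
So there are 2 negative, 2 zero pivots.

(0, 2)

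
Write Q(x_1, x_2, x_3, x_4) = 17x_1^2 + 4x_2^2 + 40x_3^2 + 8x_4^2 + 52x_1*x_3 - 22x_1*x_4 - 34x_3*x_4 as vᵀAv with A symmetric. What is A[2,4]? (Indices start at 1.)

The coefficient of x_2·x_4 in Q is 0. For a symmetric A this equals A[2,4] + A[4,2] = 2·A[2,4].
So A[2,4] = 0/2 = 0.

0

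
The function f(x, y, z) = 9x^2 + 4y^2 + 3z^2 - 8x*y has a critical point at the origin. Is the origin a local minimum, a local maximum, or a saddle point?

The Hessian at the origin is H = [[18, -8, 0], [-8, 8, 0], [0, 0, 6]].
An LDLᵀ factorisation of H has diagonal entries 18, 40/9, 6.
That gives 3 positive pivots.
H is positive definite, so the origin is a strict local minimum.

local minimum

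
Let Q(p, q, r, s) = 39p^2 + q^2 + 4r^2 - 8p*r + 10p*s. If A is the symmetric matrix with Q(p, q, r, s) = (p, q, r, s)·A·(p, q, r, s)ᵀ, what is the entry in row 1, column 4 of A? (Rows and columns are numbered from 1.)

5

The coefficient of p·s in Q is 10. For a symmetric A this equals A[1,4] + A[4,1] = 2·A[1,4].
So A[1,4] = 10/2 = 5.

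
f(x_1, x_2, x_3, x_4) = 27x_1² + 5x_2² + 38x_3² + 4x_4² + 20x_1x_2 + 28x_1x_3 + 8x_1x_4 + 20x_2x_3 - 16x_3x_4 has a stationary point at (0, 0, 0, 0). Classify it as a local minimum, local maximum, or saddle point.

The Hessian at the origin is H = [[54, 20, 28, 8], [20, 10, 20, 0], [28, 20, 76, -16], [8, 0, -16, 8]].
Row-reducing H symmetrically gives the diagonal entries 54, 70/27, 180/7, 8/45.
That gives 4 positive pivots.
H is positive definite, so the origin is a strict local minimum.

local minimum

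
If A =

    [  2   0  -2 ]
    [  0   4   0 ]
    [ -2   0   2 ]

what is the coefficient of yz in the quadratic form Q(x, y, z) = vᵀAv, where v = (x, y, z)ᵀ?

0

The coefficient of yz is A[2,3] + A[3,2] = 2·0 = 0.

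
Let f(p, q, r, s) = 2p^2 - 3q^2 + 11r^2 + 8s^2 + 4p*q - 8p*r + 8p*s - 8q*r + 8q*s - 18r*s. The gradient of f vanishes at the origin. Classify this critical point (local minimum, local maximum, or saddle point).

saddle point

The Hessian at the origin is H = [[4, 4, -8, 8], [4, -6, -8, 8], [-8, -8, 22, -18], [8, 8, -18, 16]].
Congruent diagonalization of H (simultaneous row and column reduction) yields pivots 4, -10, 6, -2/3.
So there are 2 positive, 2 negative pivots.
H is indefinite, so the origin is a saddle point.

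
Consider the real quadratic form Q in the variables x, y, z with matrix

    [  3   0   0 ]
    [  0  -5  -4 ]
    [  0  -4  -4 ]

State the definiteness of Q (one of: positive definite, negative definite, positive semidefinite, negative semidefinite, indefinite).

indefinite

Row-reducing A symmetrically gives the diagonal entries 3, -5, -4/5.
That gives 1 positive, 2 negative pivots.
Hence Q is indefinite.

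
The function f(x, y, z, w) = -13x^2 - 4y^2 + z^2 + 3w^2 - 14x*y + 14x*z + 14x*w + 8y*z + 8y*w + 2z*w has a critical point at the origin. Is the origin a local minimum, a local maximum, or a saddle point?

saddle point

The Hessian at the origin is H = [[-26, -14, 14, 14], [-14, -8, 8, 8], [14, 8, 2, 2], [14, 8, 2, 6]].
Congruent diagonalization of H (simultaneous row and column reduction) yields pivots -26, -6/13, 10, 4.
So there are 2 positive, 2 negative pivots.
H is indefinite, so the origin is a saddle point.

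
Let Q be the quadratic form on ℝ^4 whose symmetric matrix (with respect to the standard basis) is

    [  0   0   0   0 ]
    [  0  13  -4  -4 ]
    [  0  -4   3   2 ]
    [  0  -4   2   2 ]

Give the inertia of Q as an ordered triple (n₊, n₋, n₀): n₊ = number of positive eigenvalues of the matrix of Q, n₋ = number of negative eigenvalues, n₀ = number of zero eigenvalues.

(3, 0, 1)

Row-reducing A symmetrically gives the diagonal entries 0, 13, 23/13, 10/23.
So there are 3 positive, 1 zero pivots.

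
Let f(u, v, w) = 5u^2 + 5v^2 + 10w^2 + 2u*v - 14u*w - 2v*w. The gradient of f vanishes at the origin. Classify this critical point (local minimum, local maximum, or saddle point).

local minimum

The Hessian at the origin is H = [[10, 2, -14], [2, 10, -2], [-14, -2, 20]].
Symmetric row and column elimination reduces H to a congruent diagonal form with pivots 10, 48/5, 1/3.
So there are 3 positive pivots.
H is positive definite, so the origin is a strict local minimum.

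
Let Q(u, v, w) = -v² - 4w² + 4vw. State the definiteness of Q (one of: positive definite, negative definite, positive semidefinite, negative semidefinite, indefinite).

negative semidefinite

The associated matrix is A = [[0, 0, 0], [0, -1, 2], [0, 2, -4]].
Row-reducing A symmetrically gives the diagonal entries 0, -1, 0.
So there are 1 negative, 2 zero pivots.
Hence Q is negative semidefinite.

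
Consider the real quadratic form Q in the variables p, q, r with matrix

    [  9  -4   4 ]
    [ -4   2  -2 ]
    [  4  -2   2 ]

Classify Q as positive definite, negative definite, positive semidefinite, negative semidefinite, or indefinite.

Congruent diagonalization of A (simultaneous row and column reduction) yields pivots 9, 2/9, 0.
So there are 2 positive, 1 zero pivots.
Hence Q is positive semidefinite.

positive semidefinite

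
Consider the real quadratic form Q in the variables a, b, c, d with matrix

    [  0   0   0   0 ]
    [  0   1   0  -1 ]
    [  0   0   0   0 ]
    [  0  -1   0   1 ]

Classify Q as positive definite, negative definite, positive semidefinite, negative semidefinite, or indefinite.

positive semidefinite

Symmetric row and column elimination reduces A to a congruent diagonal form with pivots 0, 1, 0, 0.
So there are 1 positive, 3 zero pivots.
Hence Q is positive semidefinite.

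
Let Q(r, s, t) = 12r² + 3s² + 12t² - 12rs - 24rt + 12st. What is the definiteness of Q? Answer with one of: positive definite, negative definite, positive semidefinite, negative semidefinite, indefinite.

The symmetric matrix is A = [[12, -6, -12], [-6, 3, 6], [-12, 6, 12]].
Symmetric row and column elimination reduces A to a congruent diagonal form with pivots 12, 0, 0.
So there are 1 positive, 2 zero pivots.
Hence Q is positive semidefinite.

positive semidefinite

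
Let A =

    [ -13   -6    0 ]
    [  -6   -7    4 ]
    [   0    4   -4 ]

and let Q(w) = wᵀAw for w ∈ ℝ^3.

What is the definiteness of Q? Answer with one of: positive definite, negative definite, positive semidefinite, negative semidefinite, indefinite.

Applying the same elementary operations to the rows and columns of A produces a congruent diagonal matrix with entries -13, -55/13, -12/55.
That gives 3 negative pivots.
Hence Q is negative definite.

negative definite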